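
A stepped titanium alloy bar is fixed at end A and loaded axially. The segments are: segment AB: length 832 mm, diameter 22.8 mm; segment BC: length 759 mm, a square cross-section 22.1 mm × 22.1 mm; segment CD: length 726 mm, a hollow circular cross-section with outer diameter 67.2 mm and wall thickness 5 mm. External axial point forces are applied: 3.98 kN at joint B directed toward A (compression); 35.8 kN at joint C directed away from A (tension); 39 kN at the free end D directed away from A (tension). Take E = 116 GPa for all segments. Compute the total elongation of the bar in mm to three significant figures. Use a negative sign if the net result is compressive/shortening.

Internal axial forces (sectioning from the free end, tension +): N_CD = 39 kN, N_BC = 74.8 kN, N_AB = 70.82 kN.
A_AB = 408.3 mm².
A_BC = 488.4 mm².
A_CD = 977 mm².
δ_AB = 70820·832/(408.3·116000) = 1.244 mm
δ_BC = 74800·759/(488.4·116000) = 1.002 mm
δ_CD = 39000·726/(977·116000) = 0.2498 mm
δ = Σδ_i = 2.496 mm.

2.50 mm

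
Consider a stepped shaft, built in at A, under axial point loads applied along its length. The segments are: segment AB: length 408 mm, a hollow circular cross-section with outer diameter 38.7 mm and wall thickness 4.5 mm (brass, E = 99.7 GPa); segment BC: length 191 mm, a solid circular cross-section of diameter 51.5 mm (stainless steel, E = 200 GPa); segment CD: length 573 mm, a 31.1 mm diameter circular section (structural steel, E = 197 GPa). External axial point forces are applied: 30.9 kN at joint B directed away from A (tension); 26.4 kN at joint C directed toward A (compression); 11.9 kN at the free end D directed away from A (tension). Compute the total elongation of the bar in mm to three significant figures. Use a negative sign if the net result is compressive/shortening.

0.178 mm

Internal axial forces (sectioning from the free end, tension +): N_CD = 11.9 kN, N_BC = -14.5 kN, N_AB = 16.4 kN.
A_AB = 483.5 mm².
A_BC = 2083 mm².
A_CD = 759.6 mm².
δ_AB = 16400·408/(483.5·99700) = 0.1388 mm
δ_BC = -14500·191/(2083·200000) = -0.006648 mm
δ_CD = 11900·573/(759.6·197000) = 0.04556 mm
δ = Σδ_i = 0.1777 mm.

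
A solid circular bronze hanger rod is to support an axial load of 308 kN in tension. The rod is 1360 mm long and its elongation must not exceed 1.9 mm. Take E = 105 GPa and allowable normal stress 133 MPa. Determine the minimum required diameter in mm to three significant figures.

54.3 mm

Required area A ≥ P/σ_allow = 308000/133 = 2316 mm².
For a solid circular section, d ≥ √(4A/π) = 54.3 mm.
Elongation limit: A ≥ PL/(Eδ_allow) = 308000·1360/(105000·1.9) = 2100 mm² ⇒ d ≥ 51.7 mm.
The stress limit governs.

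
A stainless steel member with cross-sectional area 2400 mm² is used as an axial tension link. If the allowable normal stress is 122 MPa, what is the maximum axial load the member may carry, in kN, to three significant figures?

293 kN

P_max = σ_allow · A = 122 · 2400 = 292800 N = 292.8 kN.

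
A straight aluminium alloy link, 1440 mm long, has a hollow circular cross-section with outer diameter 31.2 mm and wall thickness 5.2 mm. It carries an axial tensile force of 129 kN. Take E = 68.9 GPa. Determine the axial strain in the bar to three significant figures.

0.00441

A = 424.7 mm².
σ = N/A = 303.7 MPa; ε = σ/E = 303.7/68900 = 4.408e-03.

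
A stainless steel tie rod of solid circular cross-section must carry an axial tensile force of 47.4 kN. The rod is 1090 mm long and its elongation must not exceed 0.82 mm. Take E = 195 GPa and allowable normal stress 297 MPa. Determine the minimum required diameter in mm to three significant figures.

20.3 mm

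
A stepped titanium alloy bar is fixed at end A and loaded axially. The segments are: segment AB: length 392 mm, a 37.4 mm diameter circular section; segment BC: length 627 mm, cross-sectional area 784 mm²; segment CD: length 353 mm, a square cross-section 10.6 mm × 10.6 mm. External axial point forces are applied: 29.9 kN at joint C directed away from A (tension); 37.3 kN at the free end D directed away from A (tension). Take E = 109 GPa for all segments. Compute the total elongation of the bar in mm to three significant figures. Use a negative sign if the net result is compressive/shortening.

Internal axial forces (sectioning from the free end, tension +): N_CD = 37.3 kN, N_BC = 67.2 kN, N_AB = 67.2 kN.
A_AB = 1099 mm².
A_CD = 112.4 mm².
δ_AB = 67200·392/(1099·109000) = 0.22 mm
δ_BC = 67200·627/(784·109000) = 0.4931 mm
δ_CD = 37300·353/(112.4·109000) = 1.075 mm
δ = Σδ_i = 1.788 mm.

1.79 mm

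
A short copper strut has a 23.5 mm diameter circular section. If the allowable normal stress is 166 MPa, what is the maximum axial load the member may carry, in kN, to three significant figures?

72.0 kN

A = 433.7 mm².
P_max = σ_allow · A = 166 · 433.7 = 72000 N = 72 kN.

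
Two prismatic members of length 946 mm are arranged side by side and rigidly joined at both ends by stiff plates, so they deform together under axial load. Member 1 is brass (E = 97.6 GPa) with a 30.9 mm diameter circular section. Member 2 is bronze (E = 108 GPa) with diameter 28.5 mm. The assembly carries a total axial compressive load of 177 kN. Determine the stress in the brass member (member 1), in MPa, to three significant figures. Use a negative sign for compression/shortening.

-122 MPa

A_1 = 749.9 mm².
A_2 = 637.9 mm².
Equal strain + equilibrium ⇒ each member carries load in proportion to AE: A₁E₁ = 73190000 N, A₂E₂ = 68900000 N, ΣAE = 142100000 N.
σ₁ = P·E₁/ΣAE = -177000·97600/142100000 = -121.6 MPa.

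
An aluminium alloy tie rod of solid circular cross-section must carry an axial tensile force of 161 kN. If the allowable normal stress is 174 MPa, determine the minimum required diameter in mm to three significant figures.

Required area A ≥ P/σ_allow = 161000/174 = 925.3 mm².
For a solid circular section, d ≥ √(4A/π) = 34.32 mm.

34.3 mm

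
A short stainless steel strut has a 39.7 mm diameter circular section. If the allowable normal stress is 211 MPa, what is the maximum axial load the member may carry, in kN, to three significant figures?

261 kN

A = 1238 mm².
P_max = σ_allow · A = 211 · 1238 = 261200 N = 261.2 kN.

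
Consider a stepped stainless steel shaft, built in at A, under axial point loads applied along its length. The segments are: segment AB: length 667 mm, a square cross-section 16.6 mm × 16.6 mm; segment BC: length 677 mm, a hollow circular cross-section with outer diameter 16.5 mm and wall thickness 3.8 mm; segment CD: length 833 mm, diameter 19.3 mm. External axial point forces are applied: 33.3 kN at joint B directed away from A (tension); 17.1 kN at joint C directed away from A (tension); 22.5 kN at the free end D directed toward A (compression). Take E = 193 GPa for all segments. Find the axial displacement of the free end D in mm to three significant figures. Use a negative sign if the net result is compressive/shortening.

-0.107 mm

Internal axial forces (sectioning from the free end, tension +): N_CD = -22.5 kN, N_BC = -5.4 kN, N_AB = 27.9 kN.
A_AB = 275.6 mm².
A_BC = 151.6 mm².
A_CD = 292.6 mm².
δ_AB = 27900·667/(275.6·193000) = 0.3499 mm
δ_BC = -5400·677/(151.6·193000) = -0.1249 mm
δ_CD = -22500·833/(292.6·193000) = -0.3319 mm
δ = Σδ_i = -0.107 mm.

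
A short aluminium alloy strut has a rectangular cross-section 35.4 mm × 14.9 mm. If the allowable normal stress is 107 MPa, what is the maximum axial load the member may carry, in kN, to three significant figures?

A = 527.5 mm².
P_max = σ_allow · A = 107 · 527.5 = 56440 N = 56.44 kN.

56.4 kN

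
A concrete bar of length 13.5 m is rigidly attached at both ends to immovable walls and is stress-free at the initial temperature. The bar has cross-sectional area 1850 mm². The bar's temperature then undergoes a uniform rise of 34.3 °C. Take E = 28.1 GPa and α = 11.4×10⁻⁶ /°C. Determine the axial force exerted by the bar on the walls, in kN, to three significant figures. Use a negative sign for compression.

-20.3 kN

Free thermal expansion αLΔT = 11.4e-6 · 13500 · 34.3 = 5.279 mm.
The walls impose strain ε = −(5.279)/13500 = -3.9102e-04; σ = Eε = 28100 · -3.9102e-04 = -10.99 MPa.
Wall reaction R = σ·A = -10.99·1850 = -20330 N = -20.33 kN.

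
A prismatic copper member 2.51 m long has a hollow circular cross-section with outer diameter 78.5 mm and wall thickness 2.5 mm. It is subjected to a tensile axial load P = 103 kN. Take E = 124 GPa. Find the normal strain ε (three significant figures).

A = 596.9 mm².
σ = N/A = 172.6 MPa; ε = σ/E = 172.6/124000 = 1.392e-03.

0.00139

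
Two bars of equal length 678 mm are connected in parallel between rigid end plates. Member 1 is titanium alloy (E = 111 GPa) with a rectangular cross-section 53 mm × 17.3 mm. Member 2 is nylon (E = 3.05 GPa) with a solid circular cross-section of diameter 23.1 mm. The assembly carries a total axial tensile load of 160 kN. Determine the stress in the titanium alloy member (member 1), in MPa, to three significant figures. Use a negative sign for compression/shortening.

A_1 = 916.9 mm².
A_2 = 419.1 mm².
Equal strain + equilibrium ⇒ each member carries load in proportion to AE: A₁E₁ = 101800000 N, A₂E₂ = 1278000 N, ΣAE = 103100000 N.
σ₁ = P·E₁/ΣAE = 160000·111000/103100000 = 172.3 MPa.

172 MPa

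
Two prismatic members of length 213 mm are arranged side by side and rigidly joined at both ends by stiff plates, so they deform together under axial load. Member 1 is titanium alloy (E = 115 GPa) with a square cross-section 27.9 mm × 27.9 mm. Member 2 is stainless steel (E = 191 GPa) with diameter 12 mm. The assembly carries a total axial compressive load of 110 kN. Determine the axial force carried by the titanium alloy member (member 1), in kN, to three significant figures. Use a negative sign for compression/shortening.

-88.6 kN

A_1 = 778.4 mm².
A_2 = 113.1 mm².
Equal strain + equilibrium ⇒ each member carries load in proportion to AE: A₁E₁ = 89520000 N, A₂E₂ = 21600000 N, ΣAE = 111100000 N.
F₁ = P·A₁E₁/ΣAE = -110000·89520000/111100000 = -88620 N.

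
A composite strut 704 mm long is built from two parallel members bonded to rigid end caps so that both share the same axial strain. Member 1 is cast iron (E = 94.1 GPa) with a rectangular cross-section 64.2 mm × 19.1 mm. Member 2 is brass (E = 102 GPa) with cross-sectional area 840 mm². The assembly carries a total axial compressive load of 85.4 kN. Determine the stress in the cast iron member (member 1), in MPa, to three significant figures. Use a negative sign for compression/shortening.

-40.0 MPa

A_1 = 1226 mm².
Equal strain + equilibrium ⇒ each member carries load in proportion to AE: A₁E₁ = 115400000 N, A₂E₂ = 85680000 N, ΣAE = 201100000 N.
σ₁ = P·E₁/ΣAE = -85400·94100/201100000 = -39.97 MPa.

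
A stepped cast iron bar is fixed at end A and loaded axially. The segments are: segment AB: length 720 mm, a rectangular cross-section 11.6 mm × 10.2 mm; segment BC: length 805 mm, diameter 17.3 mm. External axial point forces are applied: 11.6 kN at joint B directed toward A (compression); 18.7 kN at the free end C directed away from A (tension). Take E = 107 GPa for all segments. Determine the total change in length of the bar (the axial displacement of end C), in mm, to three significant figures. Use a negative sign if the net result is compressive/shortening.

Internal axial forces (sectioning from the free end, tension +): N_BC = 18.7 kN, N_AB = 7.1 kN.
A_AB = 118.3 mm².
A_BC = 235.1 mm².
δ_AB = 7100·720/(118.3·107000) = 0.4038 mm
δ_BC = 18700·805/(235.1·107000) = 0.5985 mm
δ = Σδ_i = 1.002 mm.

1.00 mm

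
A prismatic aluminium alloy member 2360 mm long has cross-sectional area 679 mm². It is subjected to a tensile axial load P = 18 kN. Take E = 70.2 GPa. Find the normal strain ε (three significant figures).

σ = N/A = 26.51 MPa; ε = σ/E = 26.51/70200 = 3.776e-04.

3.78e-04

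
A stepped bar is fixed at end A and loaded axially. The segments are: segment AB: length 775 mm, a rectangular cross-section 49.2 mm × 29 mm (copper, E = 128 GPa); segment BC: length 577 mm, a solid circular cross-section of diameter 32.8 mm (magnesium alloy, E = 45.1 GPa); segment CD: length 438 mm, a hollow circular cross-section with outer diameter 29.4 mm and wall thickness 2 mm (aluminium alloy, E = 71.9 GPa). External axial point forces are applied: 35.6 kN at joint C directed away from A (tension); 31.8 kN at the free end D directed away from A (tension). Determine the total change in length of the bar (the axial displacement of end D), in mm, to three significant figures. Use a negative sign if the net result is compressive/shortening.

Internal axial forces (sectioning from the free end, tension +): N_CD = 31.8 kN, N_BC = 67.4 kN, N_AB = 67.4 kN.
A_AB = 1427 mm².
A_BC = 845 mm².
A_CD = 172.2 mm².
δ_AB = 67400·775/(1427·128000) = 0.286 mm
δ_BC = 67400·577/(845·45100) = 1.021 mm
δ_CD = 31800·438/(172.2·71900) = 1.125 mm
δ = Σδ_i = 2.432 mm.

2.43 mm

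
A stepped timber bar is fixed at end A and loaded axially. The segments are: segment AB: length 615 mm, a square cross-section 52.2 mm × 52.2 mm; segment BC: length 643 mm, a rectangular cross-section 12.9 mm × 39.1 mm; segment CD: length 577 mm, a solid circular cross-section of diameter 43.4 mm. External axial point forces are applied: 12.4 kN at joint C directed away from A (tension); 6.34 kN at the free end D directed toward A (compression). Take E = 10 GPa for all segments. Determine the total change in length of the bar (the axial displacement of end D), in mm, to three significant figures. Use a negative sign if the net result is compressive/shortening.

0.662 mm

Internal axial forces (sectioning from the free end, tension +): N_CD = -6.34 kN, N_BC = 6.06 kN, N_AB = 6.06 kN.
A_AB = 2725 mm².
A_BC = 504.4 mm².
A_CD = 1479 mm².
δ_AB = 6060·615/(2725·10000) = 0.1368 mm
δ_BC = 6060·643/(504.4·10000) = 0.7725 mm
δ_CD = -6340·577/(1479·10000) = -0.2473 mm
δ = Σδ_i = 0.662 mm.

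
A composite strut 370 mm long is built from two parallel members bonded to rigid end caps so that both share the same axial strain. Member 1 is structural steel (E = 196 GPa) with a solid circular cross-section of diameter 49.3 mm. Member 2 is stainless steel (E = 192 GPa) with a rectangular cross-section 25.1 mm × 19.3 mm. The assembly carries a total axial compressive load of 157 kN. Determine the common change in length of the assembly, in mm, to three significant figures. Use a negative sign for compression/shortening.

-0.124 mm

A_1 = 1909 mm².
A_2 = 484.4 mm².
Equal strain + equilibrium ⇒ each member carries load in proportion to AE: A₁E₁ = 374100000 N, A₂E₂ = 93010000 N, ΣAE = 467200000 N.
δ = PL/ΣAE = -157000·370/467200000 = -0.1243 mm.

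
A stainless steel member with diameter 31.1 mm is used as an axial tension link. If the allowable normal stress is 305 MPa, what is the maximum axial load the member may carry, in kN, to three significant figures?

232 kN

A = 759.6 mm².
P_max = σ_allow · A = 305 · 759.6 = 231700 N = 231.7 kN.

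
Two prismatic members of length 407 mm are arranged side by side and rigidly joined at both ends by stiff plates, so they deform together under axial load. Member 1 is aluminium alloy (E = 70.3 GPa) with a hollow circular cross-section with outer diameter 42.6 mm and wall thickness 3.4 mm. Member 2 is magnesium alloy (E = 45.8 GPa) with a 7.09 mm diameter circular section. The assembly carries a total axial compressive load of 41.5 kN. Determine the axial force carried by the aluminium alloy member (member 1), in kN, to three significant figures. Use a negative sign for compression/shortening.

-39.1 kN

A_1 = 418.7 mm².
A_2 = 39.48 mm².
Equal strain + equilibrium ⇒ each member carries load in proportion to AE: A₁E₁ = 29440000 N, A₂E₂ = 1808000 N, ΣAE = 31240000 N.
F₁ = P·A₁E₁/ΣAE = -41500·29440000/31240000 = -39100 N.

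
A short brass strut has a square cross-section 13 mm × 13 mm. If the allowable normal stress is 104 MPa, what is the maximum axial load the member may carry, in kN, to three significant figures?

A = 169 mm².
P_max = σ_allow · A = 104 · 169 = 17580 N = 17.58 kN.

17.6 kN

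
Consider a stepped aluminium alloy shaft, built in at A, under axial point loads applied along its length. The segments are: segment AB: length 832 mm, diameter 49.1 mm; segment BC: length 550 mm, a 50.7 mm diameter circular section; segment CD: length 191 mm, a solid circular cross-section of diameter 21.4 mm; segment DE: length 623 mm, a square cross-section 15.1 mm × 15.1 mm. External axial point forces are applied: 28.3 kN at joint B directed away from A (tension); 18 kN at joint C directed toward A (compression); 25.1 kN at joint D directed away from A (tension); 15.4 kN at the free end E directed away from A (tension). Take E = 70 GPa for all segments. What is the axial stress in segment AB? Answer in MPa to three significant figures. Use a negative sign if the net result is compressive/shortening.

Internal axial forces (sectioning from the free end, tension +): N_DE = 15.4 kN, N_CD = 40.5 kN, N_BC = 22.5 kN, N_AB = 50.8 kN.
A_AB = 1893 mm².
σ_AB = N_AB/A_AB = 50800/1893 = 26.83 MPa.

26.8 MPa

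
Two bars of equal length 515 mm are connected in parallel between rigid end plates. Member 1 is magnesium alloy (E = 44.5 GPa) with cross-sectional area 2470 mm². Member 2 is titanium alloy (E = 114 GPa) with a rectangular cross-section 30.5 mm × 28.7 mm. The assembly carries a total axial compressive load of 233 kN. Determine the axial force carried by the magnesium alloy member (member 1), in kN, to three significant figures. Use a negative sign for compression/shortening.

-122 kN

A_2 = 875.4 mm².
Equal strain + equilibrium ⇒ each member carries load in proportion to AE: A₁E₁ = 109900000 N, A₂E₂ = 99790000 N, ΣAE = 209700000 N.
F₁ = P·A₁E₁/ΣAE = -233000·109900000/209700000 = -122100 N.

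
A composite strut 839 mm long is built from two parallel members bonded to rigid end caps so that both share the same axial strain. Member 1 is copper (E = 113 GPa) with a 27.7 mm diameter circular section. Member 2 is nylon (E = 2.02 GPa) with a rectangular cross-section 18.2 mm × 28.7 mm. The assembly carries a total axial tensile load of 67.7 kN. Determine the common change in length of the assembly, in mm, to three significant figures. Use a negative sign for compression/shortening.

A_1 = 602.6 mm².
A_2 = 522.3 mm².
Equal strain + equilibrium ⇒ each member carries load in proportion to AE: A₁E₁ = 68100000 N, A₂E₂ = 1055000 N, ΣAE = 69150000 N.
δ = PL/ΣAE = 67700·839/69150000 = 0.8214 mm.

0.821 mm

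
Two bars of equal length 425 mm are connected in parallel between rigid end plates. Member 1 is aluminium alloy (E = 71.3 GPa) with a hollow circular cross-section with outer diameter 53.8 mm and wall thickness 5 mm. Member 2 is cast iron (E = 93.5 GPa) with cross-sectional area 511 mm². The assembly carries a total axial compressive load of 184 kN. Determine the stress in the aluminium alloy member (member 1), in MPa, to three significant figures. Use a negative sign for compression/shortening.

A_1 = 766.5 mm².
Equal strain + equilibrium ⇒ each member carries load in proportion to AE: A₁E₁ = 54650000 N, A₂E₂ = 47780000 N, ΣAE = 102400000 N.
σ₁ = P·E₁/ΣAE = -184000·71300/102400000 = -128.1 MPa.

-128 MPa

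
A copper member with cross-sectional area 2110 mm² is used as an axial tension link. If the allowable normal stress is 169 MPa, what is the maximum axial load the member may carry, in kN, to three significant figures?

357 kN

P_max = σ_allow · A = 169 · 2110 = 356600 N = 356.6 kN.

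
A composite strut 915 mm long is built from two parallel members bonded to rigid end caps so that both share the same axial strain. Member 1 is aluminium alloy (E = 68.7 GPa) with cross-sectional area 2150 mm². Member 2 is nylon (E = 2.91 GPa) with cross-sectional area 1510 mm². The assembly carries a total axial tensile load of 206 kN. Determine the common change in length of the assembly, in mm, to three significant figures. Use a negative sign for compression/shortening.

1.24 mm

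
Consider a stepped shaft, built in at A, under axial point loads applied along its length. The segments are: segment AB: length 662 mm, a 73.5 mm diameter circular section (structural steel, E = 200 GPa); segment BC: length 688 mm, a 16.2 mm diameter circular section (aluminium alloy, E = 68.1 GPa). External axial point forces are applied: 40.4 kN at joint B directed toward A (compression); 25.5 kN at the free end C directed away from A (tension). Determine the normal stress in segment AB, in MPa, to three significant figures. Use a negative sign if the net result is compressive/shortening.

Internal axial forces (sectioning from the free end, tension +): N_BC = 25.5 kN, N_AB = -14.9 kN.
A_AB = 4243 mm².
σ_AB = N_AB/A_AB = -14900/4243 = -3.512 MPa.

-3.51 MPa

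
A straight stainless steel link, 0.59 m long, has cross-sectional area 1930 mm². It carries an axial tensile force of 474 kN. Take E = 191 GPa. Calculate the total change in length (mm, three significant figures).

δ_mech = NL/(AE) = 474000·590/(1930·191000) = 0.7586 mm.

0.759 mm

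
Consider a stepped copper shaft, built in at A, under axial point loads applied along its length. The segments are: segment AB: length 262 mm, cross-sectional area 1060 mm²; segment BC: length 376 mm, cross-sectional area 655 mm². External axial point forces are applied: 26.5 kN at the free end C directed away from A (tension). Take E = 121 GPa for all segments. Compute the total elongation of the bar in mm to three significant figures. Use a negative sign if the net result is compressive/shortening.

Internal axial forces (sectioning from the free end, tension +): N_BC = 26.5 kN, N_AB = 26.5 kN.
δ_AB = 26500·262/(1060·121000) = 0.05413 mm
δ_BC = 26500·376/(655·121000) = 0.1257 mm
δ = Σδ_i = 0.1799 mm.

0.180 mm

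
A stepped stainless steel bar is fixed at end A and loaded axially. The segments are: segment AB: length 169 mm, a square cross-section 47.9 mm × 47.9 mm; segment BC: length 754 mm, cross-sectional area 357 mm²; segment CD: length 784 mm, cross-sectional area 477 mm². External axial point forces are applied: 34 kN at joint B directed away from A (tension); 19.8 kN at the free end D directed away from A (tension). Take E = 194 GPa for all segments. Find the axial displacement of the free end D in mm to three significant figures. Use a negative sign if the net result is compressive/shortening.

0.404 mm

Internal axial forces (sectioning from the free end, tension +): N_CD = 19.8 kN, N_BC = 19.8 kN, N_AB = 53.8 kN.
A_AB = 2294 mm².
δ_AB = 53800·169/(2294·194000) = 0.02043 mm
δ_BC = 19800·754/(357·194000) = 0.2156 mm
δ_CD = 19800·784/(477·194000) = 0.1677 mm
δ = Σδ_i = 0.4037 mm.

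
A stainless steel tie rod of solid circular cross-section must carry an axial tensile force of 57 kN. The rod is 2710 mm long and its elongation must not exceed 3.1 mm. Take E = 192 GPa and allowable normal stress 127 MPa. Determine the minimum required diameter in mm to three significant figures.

23.9 mm

Required area A ≥ P/σ_allow = 57000/127 = 448.8 mm².
For a solid circular section, d ≥ √(4A/π) = 23.91 mm.
Elongation limit: A ≥ PL/(Eδ_allow) = 57000·2710/(192000·3.1) = 259.5 mm² ⇒ d ≥ 18.18 mm.
The stress limit governs.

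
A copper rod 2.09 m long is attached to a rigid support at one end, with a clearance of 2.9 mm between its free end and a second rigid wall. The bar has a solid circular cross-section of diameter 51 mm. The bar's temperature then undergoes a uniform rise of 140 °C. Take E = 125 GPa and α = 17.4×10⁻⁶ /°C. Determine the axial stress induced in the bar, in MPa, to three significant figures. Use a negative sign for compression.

Free thermal expansion αLΔT = 17.4e-6 · 2090 · 140 = 5.091 mm.
The walls engage after the gap closes; constrained expansion = 5.091 − 2.9 = 2.191 mm.
The walls impose strain ε = −(2.191)/2090 = -1.0484e-03; σ = Eε = 125000 · -1.0484e-03 = -131.1 MPa.

-131 MPa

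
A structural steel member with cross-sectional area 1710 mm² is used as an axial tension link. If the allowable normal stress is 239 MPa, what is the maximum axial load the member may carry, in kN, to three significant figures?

409 kN

P_max = σ_allow · A = 239 · 1710 = 408700 N = 408.7 kN.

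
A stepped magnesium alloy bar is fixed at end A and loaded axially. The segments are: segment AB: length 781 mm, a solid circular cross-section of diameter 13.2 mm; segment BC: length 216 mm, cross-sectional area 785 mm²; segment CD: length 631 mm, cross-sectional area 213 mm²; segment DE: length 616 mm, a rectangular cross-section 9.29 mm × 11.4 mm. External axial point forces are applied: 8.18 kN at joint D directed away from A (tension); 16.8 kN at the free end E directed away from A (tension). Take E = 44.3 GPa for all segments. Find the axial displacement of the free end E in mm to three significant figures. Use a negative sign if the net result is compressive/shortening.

7.25 mm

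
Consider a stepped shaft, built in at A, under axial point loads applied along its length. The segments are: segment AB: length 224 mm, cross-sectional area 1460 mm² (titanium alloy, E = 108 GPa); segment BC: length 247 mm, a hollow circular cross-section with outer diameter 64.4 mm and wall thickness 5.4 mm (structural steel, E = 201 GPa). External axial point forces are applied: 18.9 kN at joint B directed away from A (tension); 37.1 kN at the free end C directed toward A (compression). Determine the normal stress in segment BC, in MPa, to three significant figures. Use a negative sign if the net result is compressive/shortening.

-37.1 MPa

Internal axial forces (sectioning from the free end, tension +): N_BC = -37.1 kN, N_AB = -18.2 kN.
A_BC = 1001 mm².
σ_BC = N_BC/A_BC = -37100/1001 = -37.07 MPa.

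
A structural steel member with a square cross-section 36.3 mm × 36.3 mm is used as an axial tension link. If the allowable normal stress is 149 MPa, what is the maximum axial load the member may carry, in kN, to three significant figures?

A = 1318 mm².
P_max = σ_allow · A = 149 · 1318 = 196300 N = 196.3 kN.

196 kN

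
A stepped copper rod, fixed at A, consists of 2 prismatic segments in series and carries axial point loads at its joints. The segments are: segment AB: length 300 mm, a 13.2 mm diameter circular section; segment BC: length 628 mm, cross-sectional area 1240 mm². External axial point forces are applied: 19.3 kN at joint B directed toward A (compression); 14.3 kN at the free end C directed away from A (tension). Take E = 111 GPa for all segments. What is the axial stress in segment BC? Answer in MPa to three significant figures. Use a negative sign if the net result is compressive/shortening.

11.5 MPa

Internal axial forces (sectioning from the free end, tension +): N_BC = 14.3 kN, N_AB = -5 kN.
σ_BC = N_BC/A_BC = 14300/1240 = 11.53 MPa.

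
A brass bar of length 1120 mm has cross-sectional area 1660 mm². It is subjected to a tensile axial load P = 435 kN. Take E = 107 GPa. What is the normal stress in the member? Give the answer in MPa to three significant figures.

σ = N/A = 435000/1660 = 262 MPa.

262 MPa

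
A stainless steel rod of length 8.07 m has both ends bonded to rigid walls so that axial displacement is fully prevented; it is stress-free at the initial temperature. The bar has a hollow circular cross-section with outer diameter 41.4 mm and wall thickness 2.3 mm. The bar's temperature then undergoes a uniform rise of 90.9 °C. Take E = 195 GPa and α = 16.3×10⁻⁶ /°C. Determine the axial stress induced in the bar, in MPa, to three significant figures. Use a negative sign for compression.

Free thermal expansion αLΔT = 16.3e-6 · 8070 · 90.9 = 11.96 mm.
The walls impose strain ε = −(11.96)/8070 = -1.4817e-03; σ = Eε = 195000 · -1.4817e-03 = -288.9 MPa.

-289 MPa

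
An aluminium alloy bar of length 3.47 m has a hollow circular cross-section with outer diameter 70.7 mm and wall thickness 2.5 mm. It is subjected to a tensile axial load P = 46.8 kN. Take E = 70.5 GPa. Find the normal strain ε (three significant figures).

0.00124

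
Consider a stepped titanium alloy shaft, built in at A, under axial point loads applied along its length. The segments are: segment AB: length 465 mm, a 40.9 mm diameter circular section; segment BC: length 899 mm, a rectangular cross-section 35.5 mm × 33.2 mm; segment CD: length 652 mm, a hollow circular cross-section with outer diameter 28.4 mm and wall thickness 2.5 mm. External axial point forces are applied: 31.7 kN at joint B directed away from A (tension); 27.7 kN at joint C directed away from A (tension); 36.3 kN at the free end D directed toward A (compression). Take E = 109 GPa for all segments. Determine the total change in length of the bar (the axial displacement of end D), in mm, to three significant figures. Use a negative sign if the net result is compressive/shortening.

Internal axial forces (sectioning from the free end, tension +): N_CD = -36.3 kN, N_BC = -8.6 kN, N_AB = 23.1 kN.
A_AB = 1314 mm².
A_BC = 1179 mm².
A_CD = 203.4 mm².
δ_AB = 23100·465/(1314·109000) = 0.07501 mm
δ_BC = -8600·899/(1179·109000) = -0.06018 mm
δ_CD = -36300·652/(203.4·109000) = -1.067 mm
δ = Σδ_i = -1.053 mm.

-1.05 mm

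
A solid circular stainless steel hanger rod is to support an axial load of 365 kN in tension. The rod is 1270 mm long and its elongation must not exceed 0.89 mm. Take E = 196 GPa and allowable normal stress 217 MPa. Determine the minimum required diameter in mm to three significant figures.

Required area A ≥ P/σ_allow = 365000/217 = 1682 mm².
For a solid circular section, d ≥ √(4A/π) = 46.28 mm.
Elongation limit: A ≥ PL/(Eδ_allow) = 365000·1270/(196000·0.89) = 2657 mm² ⇒ d ≥ 58.17 mm.
The elongation limit governs.

58.2 mm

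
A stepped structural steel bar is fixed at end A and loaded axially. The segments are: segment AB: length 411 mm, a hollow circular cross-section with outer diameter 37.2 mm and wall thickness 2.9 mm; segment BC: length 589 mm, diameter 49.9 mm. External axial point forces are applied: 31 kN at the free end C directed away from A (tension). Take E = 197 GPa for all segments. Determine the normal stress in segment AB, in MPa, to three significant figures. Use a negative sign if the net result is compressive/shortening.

99.2 MPa

Internal axial forces (sectioning from the free end, tension +): N_BC = 31 kN, N_AB = 31 kN.
A_AB = 312.5 mm².
σ_AB = N_AB/A_AB = 31000/312.5 = 99.2 MPa.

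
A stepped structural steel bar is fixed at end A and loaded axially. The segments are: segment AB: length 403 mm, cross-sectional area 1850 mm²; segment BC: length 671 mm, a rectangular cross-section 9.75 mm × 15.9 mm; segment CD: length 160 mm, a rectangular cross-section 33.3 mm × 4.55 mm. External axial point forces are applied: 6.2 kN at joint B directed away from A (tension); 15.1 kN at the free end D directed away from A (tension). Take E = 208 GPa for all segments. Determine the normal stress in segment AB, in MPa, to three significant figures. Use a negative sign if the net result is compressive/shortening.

11.5 MPa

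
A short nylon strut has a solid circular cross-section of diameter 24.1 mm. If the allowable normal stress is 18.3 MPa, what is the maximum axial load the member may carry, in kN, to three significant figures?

8.35 kN

A = 456.2 mm².
P_max = σ_allow · A = 18.3 · 456.2 = 8348 N = 8.348 kN.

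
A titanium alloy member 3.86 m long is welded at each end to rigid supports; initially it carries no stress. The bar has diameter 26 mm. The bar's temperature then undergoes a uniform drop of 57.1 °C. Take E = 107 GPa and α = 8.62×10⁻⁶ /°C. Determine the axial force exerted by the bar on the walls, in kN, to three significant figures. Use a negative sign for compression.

28.0 kN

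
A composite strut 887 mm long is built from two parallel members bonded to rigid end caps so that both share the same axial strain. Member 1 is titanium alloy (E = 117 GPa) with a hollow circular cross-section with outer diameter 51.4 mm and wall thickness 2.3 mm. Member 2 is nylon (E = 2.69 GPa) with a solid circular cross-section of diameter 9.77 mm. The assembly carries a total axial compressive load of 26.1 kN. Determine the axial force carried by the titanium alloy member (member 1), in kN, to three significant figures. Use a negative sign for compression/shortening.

-26.0 kN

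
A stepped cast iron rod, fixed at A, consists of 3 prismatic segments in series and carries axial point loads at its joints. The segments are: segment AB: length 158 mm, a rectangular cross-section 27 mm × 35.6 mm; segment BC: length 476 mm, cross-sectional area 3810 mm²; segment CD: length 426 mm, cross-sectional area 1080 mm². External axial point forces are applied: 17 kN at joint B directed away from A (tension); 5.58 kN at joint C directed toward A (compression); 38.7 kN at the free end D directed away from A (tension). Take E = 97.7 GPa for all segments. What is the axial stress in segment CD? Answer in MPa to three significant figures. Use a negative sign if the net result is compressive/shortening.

35.8 MPa

Internal axial forces (sectioning from the free end, tension +): N_CD = 38.7 kN, N_BC = 33.12 kN, N_AB = 50.12 kN.
σ_CD = N_CD/A_CD = 38700/1080 = 35.83 MPa.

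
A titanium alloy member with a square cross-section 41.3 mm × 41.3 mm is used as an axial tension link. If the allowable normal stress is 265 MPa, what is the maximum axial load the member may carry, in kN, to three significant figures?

A = 1706 mm².
P_max = σ_allow · A = 265 · 1706 = 452000 N = 452 kN.

452 kN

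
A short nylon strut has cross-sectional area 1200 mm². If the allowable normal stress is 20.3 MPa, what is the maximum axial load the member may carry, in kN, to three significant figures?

24.4 kN

P_max = σ_allow · A = 20.3 · 1200 = 24360 N = 24.36 kN.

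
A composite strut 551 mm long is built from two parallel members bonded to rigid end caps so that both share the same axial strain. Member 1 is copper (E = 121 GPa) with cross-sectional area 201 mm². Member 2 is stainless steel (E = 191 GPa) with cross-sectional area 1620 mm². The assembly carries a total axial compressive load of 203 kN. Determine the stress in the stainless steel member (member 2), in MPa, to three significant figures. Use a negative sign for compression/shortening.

Equal strain + equilibrium ⇒ each member carries load in proportion to AE: A₁E₁ = 24320000 N, A₂E₂ = 309400000 N, ΣAE = 333700000 N.
σ₂ = P·E₂/ΣAE = -203000·191000/333700000 = -116.2 MPa.

-116 MPa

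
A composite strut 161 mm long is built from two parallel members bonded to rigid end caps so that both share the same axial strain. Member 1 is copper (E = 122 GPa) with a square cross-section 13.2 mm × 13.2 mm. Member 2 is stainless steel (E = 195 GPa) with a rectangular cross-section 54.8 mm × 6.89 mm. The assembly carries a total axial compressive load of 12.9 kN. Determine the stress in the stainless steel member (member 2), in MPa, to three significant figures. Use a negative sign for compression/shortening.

-26.5 MPa

A_1 = 174.2 mm².
A_2 = 377.6 mm².
Equal strain + equilibrium ⇒ each member carries load in proportion to AE: A₁E₁ = 21260000 N, A₂E₂ = 73630000 N, ΣAE = 94880000 N.
σ₂ = P·E₂/ΣAE = -12900·195000/94880000 = -26.51 MPa.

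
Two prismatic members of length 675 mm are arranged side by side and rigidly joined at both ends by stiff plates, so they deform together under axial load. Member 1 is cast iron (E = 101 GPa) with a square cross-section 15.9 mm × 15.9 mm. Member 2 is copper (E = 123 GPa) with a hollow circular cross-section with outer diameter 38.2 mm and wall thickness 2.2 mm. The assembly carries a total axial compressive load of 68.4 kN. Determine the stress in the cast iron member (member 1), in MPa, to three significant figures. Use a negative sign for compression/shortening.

-123 MPa

A_1 = 252.8 mm².
A_2 = 248.8 mm².
Equal strain + equilibrium ⇒ each member carries load in proportion to AE: A₁E₁ = 25530000 N, A₂E₂ = 30600000 N, ΣAE = 56140000 N.
σ₁ = P·E₁/ΣAE = -68400·101000/56140000 = -123.1 MPa.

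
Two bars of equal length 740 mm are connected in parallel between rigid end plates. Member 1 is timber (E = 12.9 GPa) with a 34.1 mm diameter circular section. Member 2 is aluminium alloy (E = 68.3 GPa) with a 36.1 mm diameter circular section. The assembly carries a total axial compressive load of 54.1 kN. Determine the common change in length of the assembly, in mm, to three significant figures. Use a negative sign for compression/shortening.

-0.490 mm

A_1 = 913.3 mm².
A_2 = 1024 mm².
Equal strain + equilibrium ⇒ each member carries load in proportion to AE: A₁E₁ = 11780000 N, A₂E₂ = 69910000 N, ΣAE = 81690000 N.
δ = PL/ΣAE = -54100·740/81690000 = -0.4901 mm.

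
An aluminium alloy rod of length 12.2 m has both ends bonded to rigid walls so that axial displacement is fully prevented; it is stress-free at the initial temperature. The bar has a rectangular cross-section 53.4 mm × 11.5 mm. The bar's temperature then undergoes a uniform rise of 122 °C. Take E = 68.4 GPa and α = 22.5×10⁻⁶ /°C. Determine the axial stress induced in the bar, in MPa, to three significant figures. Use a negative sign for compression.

-188 MPa

Free thermal expansion αLΔT = 22.5e-6 · 12200 · 122 = 33.49 mm.
The walls impose strain ε = −(33.49)/12200 = -2.7450e-03; σ = Eε = 68400 · -2.7450e-03 = -187.8 MPa.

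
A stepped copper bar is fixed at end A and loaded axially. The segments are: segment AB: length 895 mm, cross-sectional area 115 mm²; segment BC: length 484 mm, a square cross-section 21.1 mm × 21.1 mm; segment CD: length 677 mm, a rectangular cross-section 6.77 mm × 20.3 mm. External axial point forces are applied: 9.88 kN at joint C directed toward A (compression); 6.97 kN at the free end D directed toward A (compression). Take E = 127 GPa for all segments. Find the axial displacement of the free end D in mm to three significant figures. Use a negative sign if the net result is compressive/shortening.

-1.45 mm

Internal axial forces (sectioning from the free end, tension +): N_CD = -6.97 kN, N_BC = -16.85 kN, N_AB = -16.85 kN.
A_BC = 445.2 mm².
A_CD = 137.4 mm².
δ_AB = -16850·895/(115·127000) = -1.033 mm
δ_BC = -16850·484/(445.2·127000) = -0.1442 mm
δ_CD = -6970·677/(137.4·127000) = -0.2704 mm
δ = Σδ_i = -1.447 mm.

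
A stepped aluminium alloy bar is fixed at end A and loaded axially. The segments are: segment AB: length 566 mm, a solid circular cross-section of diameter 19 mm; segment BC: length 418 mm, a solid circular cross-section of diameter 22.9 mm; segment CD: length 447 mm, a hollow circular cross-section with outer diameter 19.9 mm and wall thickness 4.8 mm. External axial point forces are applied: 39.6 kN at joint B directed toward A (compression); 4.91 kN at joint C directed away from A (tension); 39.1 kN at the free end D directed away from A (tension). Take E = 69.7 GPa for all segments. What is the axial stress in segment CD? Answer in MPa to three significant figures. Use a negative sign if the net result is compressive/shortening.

Internal axial forces (sectioning from the free end, tension +): N_CD = 39.1 kN, N_BC = 44.01 kN, N_AB = 4.41 kN.
A_CD = 227.7 mm².
σ_CD = N_CD/A_CD = 39100/227.7 = 171.7 MPa.

172 MPa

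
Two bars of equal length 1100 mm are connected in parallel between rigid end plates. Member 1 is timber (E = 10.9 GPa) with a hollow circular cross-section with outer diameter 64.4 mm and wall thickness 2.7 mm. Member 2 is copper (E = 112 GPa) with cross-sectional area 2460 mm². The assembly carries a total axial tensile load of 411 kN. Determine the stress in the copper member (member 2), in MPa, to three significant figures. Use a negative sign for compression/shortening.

164 MPa

A_1 = 523.4 mm².
Equal strain + equilibrium ⇒ each member carries load in proportion to AE: A₁E₁ = 5705000 N, A₂E₂ = 275500000 N, ΣAE = 281200000 N.
σ₂ = P·E₂/ΣAE = 411000·112000/281200000 = 163.7 MPa.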